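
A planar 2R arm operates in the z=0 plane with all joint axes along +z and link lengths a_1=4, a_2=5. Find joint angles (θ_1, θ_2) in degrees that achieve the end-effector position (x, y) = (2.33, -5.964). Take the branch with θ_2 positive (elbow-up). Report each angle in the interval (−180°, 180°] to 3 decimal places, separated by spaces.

-120.002 90.003

cos θ_2 = (40.9982−4²−5²)/(2·4·5) = -0.0000; θ_2 = 90.0026° (elbow-up)
β = atan2(-5.9640,2.3300) = -68.6605°; ψ = atan2(5.0000,3.9998) = 51.3418°
θ_1 = β − ψ = -120.0023°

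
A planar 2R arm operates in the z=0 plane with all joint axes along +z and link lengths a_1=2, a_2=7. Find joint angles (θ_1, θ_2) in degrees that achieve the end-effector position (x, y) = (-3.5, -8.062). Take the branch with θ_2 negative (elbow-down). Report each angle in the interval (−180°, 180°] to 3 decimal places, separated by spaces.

cos θ_2 = (77.2458−2²−7²)/(2·2·7) = 0.8659; θ_2 = -30.0117° (elbow-down)
β = atan2(-8.0620,-3.5000) = -113.4674°; ψ = atan2(-3.5012,8.0615) = -23.4762°
θ_1 = β − ψ = -89.9912°

-89.991 -30.012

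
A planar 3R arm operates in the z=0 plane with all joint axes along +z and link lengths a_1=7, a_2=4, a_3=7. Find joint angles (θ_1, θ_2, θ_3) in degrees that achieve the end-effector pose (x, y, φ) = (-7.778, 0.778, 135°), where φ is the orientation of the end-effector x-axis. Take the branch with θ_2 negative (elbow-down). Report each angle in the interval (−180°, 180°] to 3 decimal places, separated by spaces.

-89.997 -134.999 -0.004

wrist centre = target − a_3·(cos φ, sin φ) = (-2.8283, -4.1717)
cos θ_2 = (25.4025−7²−4²)/(2·7·4) = -0.7071; θ_2 = -134.9993° (elbow-down)
β = atan2(-4.1717,-2.8283) = -124.1355°; ψ = atan2(-2.8285,4.1716) = -34.1383°
θ_1 = β − ψ = -89.9971°
θ_3 = φ − θ_1 − θ_2 = -0.0035° (wrapped to (-180°,180°])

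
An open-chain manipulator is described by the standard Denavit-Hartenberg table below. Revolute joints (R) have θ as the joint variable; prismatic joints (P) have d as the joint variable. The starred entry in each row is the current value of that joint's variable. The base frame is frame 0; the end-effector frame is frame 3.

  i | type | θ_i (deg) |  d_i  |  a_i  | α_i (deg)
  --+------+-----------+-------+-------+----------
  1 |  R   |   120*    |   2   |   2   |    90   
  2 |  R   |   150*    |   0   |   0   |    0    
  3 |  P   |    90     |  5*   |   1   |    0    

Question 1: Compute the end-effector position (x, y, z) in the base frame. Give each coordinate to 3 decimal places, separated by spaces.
3.580 3.799 1.134

after link 1: o_1 = (-1.0000, 1.7321, 2.0000)
after link 2: o_2 = (-1.0000, 1.7321, 2.0000)
after link 3: o_3 = (3.5801, 3.7990, 1.1340)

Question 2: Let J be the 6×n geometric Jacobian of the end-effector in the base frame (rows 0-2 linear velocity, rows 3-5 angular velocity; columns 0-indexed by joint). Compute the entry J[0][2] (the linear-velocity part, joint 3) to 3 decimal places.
prismatic axis z_2 = (0.8660,0.5000,0.0000)
J_v[:, 2] = z_2; J_ω[:, 2] = (0,0,0)
entry J[0][2] = 0.8660

0.866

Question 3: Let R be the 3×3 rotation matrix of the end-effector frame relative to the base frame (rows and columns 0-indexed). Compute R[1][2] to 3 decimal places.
0.500

End-effector z-axis (col 2 of R) = (0.8660,0.5000,0.0000)
R[1][2] = 0.5000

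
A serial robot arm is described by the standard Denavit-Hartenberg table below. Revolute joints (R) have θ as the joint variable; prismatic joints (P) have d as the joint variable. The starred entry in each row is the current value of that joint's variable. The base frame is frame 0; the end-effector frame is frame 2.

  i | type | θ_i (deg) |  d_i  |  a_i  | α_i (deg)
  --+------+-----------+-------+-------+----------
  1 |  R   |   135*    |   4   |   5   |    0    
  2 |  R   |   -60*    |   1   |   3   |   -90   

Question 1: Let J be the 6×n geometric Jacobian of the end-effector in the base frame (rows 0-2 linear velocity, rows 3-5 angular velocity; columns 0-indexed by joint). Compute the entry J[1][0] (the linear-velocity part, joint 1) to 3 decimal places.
axis z_0 = ẑ; lever o_n−o_0 = (-2.7591,6.4333,5.0000)
cross product → J_v[:, 0] = (-6.4333,-2.7591,0.0000)
J_ω[:, 0] = z_0
entry J[1][0] = -2.7591

-2.759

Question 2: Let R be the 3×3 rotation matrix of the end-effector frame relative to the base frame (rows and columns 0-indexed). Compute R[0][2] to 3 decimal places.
End-effector z-axis (col 2 of R) = (-0.9659,0.2588,0.0000)
R[0][2] = -0.9659

-0.966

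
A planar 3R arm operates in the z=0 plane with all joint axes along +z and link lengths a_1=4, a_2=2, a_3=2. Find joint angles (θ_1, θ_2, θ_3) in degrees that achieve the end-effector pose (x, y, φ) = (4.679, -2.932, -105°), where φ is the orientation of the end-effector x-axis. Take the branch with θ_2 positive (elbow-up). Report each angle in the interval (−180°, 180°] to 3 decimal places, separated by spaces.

-29.994 59.978 -134.984

wrist centre = target − a_3·(cos φ, sin φ) = (5.1966, -1.0001)
cos θ_2 = (28.0053−4²−2²)/(2·4·2) = 0.5003; θ_2 = 59.9779° (elbow-up)
β = atan2(-1.0001,5.1966) = -10.8940°; ψ = atan2(1.7317,5.0007) = 19.1003°
θ_1 = β − ψ = -29.9943°
θ_3 = φ − θ_1 − θ_2 = -134.9836° (wrapped to (-180°,180°])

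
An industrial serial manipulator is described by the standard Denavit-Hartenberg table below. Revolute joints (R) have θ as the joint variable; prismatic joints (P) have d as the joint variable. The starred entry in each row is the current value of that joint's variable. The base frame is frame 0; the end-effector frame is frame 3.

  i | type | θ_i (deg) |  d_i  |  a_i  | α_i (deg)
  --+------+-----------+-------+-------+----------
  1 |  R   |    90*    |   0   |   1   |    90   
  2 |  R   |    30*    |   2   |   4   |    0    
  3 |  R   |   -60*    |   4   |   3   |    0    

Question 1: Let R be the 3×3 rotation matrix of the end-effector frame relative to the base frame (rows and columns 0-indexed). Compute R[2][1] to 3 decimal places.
End-effector y-axis (col 1 of R) = (-0.0000,0.5000,0.8660)
R[2][1] = 0.8660

0.866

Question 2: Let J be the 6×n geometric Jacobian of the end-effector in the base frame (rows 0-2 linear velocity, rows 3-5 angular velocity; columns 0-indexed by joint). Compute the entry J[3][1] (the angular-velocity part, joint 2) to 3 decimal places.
1.000

axis z_1 = (1.0000,-0.0000,0.0000); lever o_n−o_1 = (6.0000,6.0622,0.5000)
cross product → J_v[:, 1] = (-0.0000,-0.5000,6.0622)
J_ω[:, 1] = z_1
entry J[3][1] = 1.0000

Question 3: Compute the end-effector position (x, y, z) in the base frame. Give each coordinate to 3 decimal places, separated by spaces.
after link 1: o_1 = (0.0000, 1.0000, 0.0000)
after link 2: o_2 = (2.0000, 4.4641, 2.0000)
after link 3: o_3 = (6.0000, 7.0622, 0.5000)

6.000 7.062 0.500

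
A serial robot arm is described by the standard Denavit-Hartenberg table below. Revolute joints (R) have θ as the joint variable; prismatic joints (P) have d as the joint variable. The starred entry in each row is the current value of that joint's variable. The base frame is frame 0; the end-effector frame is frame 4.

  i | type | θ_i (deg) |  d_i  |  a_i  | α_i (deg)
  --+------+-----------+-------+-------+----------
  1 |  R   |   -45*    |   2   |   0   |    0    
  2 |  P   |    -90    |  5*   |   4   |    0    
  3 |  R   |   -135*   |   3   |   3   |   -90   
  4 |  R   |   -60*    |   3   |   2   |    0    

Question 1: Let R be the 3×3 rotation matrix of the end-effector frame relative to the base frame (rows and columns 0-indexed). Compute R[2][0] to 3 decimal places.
0.866

End-effector x-axis (col 0 of R) = (-0.0000,0.5000,0.8660)
R[2][0] = 0.8660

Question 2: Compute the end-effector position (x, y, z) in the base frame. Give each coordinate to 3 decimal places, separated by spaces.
after link 1: o_1 = (0.0000, 0.0000, 2.0000)
after link 2: o_2 = (-2.8284, -2.8284, 7.0000)
after link 3: o_3 = (-2.8284, 0.1716, 10.0000)
after link 4: o_4 = (-5.8284, 1.1716, 11.7321)

-5.828 1.172 11.732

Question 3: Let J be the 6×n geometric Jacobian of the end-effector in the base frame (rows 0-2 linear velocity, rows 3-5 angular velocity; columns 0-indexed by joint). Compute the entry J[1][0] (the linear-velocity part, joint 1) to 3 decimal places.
-5.828

axis z_0 = ẑ; lever o_n−o_0 = (-5.8284,1.1716,11.7321)
cross product → J_v[:, 0] = (-1.1716,-5.8284,0.0000)
J_ω[:, 0] = z_0
entry J[1][0] = -5.8284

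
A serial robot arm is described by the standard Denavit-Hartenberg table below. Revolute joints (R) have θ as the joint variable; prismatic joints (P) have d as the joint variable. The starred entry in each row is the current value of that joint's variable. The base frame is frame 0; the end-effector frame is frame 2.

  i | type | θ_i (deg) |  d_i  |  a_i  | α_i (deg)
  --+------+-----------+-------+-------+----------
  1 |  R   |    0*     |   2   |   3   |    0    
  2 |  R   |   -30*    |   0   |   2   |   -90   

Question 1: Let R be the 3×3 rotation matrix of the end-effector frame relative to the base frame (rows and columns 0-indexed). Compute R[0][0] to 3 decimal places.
0.866

End-effector x-axis (col 0 of R) = (0.8660,-0.5000,0.0000)
R[0][0] = 0.8660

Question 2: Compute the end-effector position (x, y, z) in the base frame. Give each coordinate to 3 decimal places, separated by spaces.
after link 1: o_1 = (3.0000, 0.0000, 2.0000)
after link 2: o_2 = (4.7321, -1.0000, 2.0000)

4.732 -1.000 2.000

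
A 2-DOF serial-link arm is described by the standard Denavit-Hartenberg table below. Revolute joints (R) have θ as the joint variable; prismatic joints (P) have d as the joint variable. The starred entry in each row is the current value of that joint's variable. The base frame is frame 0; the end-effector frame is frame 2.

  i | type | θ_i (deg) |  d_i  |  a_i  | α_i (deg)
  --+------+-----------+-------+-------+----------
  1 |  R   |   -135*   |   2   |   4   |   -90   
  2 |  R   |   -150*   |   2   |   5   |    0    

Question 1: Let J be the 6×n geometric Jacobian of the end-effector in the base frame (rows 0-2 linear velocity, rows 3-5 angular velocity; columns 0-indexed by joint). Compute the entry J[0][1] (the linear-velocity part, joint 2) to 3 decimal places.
axis z_1 = (0.7071,-0.7071,0.0000); lever o_n−o_1 = (4.4761,1.6476,2.5000)
cross product → J_v[:, 1] = (-1.7678,-1.7678,4.3301)
J_ω[:, 1] = z_1
entry J[0][1] = -1.7678

-1.768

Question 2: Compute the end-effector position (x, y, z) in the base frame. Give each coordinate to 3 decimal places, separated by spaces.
after link 1: o_1 = (-2.8284, -2.8284, 2.0000)
after link 2: o_2 = (1.6476, -1.1808, 4.5000)

1.648 -1.181 4.500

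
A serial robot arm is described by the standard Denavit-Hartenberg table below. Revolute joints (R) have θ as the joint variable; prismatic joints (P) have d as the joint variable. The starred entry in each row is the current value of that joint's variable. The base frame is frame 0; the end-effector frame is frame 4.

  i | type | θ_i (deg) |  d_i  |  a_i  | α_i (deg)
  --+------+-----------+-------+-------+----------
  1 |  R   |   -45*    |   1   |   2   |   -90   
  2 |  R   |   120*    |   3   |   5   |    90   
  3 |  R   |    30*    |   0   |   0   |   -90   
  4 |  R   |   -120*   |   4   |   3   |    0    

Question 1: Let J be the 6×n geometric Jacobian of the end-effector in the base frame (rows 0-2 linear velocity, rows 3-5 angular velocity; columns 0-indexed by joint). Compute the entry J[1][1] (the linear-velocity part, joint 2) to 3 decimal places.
axis z_1 = (0.7071,0.7071,0.0000); lever o_n−o_1 = (5.0301,3.0509,-2.7721)
cross product → J_v[:, 1] = (-1.9602,1.9602,-1.3995)
J_ω[:, 1] = z_1
entry J[1][1] = 1.9602

1.960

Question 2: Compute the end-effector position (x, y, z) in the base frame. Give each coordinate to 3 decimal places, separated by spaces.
6.444 1.637 -1.772

after link 1: o_1 = (1.4142, -1.4142, 1.0000)
after link 2: o_2 = (1.7678, 2.4749, -3.3301)
after link 3: o_3 = (1.7678, 2.4749, -3.3301)
after link 4: o_4 = (6.4443, 1.6367, -1.7721)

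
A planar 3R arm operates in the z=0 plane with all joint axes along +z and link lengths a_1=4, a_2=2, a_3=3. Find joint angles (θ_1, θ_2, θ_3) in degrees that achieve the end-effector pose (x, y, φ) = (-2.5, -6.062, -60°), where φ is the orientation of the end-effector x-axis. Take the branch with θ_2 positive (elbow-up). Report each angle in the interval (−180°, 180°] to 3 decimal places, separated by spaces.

wrist centre = target − a_3·(cos φ, sin φ) = (-4.0000, -3.4639)
cos θ_2 = (27.9988−4²−2²)/(2·4·2) = 0.4999; θ_2 = 60.0051° (elbow-up)
β = atan2(-3.4639,-4.0000) = -139.1081°; ψ = atan2(1.7321,4.9998) = 19.1081°
θ_1 = β − ψ = -158.2161°
θ_3 = φ − θ_1 − θ_2 = 38.2110° (wrapped to (-180°,180°])

-158.216 60.005 38.211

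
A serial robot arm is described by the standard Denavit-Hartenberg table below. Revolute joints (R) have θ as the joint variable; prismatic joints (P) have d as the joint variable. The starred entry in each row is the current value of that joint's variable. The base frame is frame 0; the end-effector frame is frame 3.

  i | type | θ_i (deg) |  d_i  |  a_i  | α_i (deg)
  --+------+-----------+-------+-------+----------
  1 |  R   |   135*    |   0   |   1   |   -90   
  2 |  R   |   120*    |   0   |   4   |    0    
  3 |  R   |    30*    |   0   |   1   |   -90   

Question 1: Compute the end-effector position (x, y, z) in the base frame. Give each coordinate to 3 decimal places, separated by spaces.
1.319 -1.319 -3.964

after link 1: o_1 = (-0.7071, 0.7071, 0.0000)
after link 2: o_2 = (0.7071, -0.7071, -3.4641)
after link 3: o_3 = (1.3195, -1.3195, -3.9641)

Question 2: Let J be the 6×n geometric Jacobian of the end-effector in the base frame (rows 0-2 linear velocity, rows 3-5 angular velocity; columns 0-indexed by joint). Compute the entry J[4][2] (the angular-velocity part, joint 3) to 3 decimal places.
axis z_2 = (-0.7071,-0.7071,0.0000); lever o_n−o_2 = (0.6124,-0.6124,-0.5000)
cross product → J_v[:, 2] = (0.3536,-0.3536,0.8660)
J_ω[:, 2] = z_2
entry J[4][2] = -0.7071

-0.707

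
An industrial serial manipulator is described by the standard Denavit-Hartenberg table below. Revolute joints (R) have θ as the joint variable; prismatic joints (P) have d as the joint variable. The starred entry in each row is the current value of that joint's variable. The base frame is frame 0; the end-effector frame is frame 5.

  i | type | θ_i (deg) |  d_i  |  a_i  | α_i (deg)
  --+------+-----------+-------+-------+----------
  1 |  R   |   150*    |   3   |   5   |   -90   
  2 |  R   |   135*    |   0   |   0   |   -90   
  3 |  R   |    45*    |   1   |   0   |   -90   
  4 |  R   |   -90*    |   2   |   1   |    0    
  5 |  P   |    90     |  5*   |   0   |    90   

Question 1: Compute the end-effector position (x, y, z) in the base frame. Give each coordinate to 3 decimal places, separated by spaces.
-3.662 7.830 7.914

after link 1: o_1 = (-4.3301, 2.5000, 3.0000)
after link 2: o_2 = (-4.3301, 2.5000, 3.0000)
after link 3: o_3 = (-3.7178, 2.1464, 3.7071)
after link 4: o_4 = (-3.2643, 3.5176, 5.4142)
after link 5: o_5 = (-3.6616, 7.8295, 7.9142)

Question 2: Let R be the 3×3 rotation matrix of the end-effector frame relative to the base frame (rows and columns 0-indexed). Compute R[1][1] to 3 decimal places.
0.862

End-effector y-axis (col 1 of R) = (-0.0795,0.8624,0.5000)
R[1][1] = 0.8624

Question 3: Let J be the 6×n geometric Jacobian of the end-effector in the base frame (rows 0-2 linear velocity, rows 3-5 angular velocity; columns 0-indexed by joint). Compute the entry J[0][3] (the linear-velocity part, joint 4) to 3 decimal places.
0.787

axis z_3 = (-0.0795,0.8624,0.5000); lever o_n−o_3 = (0.0562,5.6831,4.2071)
cross product → J_v[:, 3] = (0.7866,0.3624,-0.5000)
J_ω[:, 3] = z_3
entry J[0][3] = 0.7866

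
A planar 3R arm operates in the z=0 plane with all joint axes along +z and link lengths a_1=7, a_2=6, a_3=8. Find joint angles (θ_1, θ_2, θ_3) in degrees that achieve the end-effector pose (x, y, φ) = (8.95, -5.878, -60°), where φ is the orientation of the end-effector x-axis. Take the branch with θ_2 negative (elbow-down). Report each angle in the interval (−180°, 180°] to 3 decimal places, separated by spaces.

wrist centre = target − a_3·(cos φ, sin φ) = (4.9500, 1.0502)
cos θ_2 = (25.6054−7²−6²)/(2·7·6) = -0.7071; θ_2 = -134.9977° (elbow-down)
β = atan2(1.0502,4.9500) = 11.9784°; ψ = atan2(-4.2428,2.7575) = -56.9790°
θ_1 = β − ψ = 68.9573°
θ_3 = φ − θ_1 − θ_2 = 6.0404° (wrapped to (-180°,180°])

68.957 -134.998 6.040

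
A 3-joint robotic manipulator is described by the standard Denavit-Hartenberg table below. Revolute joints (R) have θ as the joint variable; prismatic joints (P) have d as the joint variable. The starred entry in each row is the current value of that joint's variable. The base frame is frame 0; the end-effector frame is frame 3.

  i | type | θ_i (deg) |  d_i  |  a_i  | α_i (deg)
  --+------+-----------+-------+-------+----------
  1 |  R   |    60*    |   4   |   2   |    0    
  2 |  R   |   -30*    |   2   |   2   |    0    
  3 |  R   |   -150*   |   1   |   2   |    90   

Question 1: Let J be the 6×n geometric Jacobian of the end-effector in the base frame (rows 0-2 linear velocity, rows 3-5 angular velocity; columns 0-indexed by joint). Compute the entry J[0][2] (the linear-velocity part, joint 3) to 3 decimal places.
axis z_2 = (0.0000,0.0000,1.0000); lever o_n−o_2 = (-1.0000,-1.7321,1.0000)
cross product → J_v[:, 2] = (1.7321,-1.0000,0.0000)
J_ω[:, 2] = z_2
entry J[0][2] = 1.7321

1.732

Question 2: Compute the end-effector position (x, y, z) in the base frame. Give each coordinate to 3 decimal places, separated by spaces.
1.732 1.000 7.000

after link 1: o_1 = (1.0000, 1.7321, 4.0000)
after link 2: o_2 = (2.7321, 2.7321, 6.0000)
after link 3: o_3 = (1.7321, 1.0000, 7.0000)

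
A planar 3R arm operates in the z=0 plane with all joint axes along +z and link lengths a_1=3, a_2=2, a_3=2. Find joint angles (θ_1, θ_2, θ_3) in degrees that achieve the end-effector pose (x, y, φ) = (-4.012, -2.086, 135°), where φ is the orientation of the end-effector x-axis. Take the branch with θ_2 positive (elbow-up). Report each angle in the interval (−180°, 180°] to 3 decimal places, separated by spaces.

wrist centre = target − a_3·(cos φ, sin φ) = (-2.5978, -3.5002)
cos θ_2 = (19.0000−3²−2²)/(2·3·2) = 0.5000; θ_2 = 60.0001° (elbow-up)
β = atan2(-3.5002,-2.5978) = -126.5820°; ψ = atan2(1.7321,4.0000) = 23.4132°
θ_1 = β − ψ = -149.9953°
θ_3 = φ − θ_1 − θ_2 = -135.0048° (wrapped to (-180°,180°])

-149.995 60.000 -135.005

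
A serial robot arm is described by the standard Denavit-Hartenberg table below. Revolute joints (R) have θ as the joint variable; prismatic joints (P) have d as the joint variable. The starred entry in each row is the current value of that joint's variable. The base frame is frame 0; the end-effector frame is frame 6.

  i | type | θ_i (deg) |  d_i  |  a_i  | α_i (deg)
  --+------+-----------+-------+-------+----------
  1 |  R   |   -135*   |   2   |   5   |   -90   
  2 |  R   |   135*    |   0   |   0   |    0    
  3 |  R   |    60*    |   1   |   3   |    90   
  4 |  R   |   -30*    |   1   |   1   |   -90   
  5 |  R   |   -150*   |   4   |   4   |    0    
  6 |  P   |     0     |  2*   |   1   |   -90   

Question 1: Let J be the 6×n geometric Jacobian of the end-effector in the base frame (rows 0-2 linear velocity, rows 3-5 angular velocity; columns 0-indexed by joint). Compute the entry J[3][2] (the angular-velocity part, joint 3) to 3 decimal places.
axis z_2 = (0.7071,-0.7071,0.0000); lever o_n−o_2 = (8.3275,-2.7899,-2.5743)
cross product → J_v[:, 2] = (1.8203,1.8203,3.9157)
J_ω[:, 2] = z_2
entry J[3][2] = 0.7071

0.707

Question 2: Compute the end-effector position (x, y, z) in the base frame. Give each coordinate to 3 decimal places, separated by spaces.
after link 1: o_1 = (-3.5355, -3.5355, 2.0000)
after link 2: o_2 = (-3.5355, -3.5355, 2.0000)
after link 3: o_3 = (-0.7794, -2.1936, 2.7765)
after link 4: o_4 = (-0.3584, -1.0655, 2.0347)
after link 5: o_5 = (2.9988, -5.0568, -0.1560)
after link 6: o_6 = (4.7920, -6.3254, -0.5743)

4.792 -6.325 -0.574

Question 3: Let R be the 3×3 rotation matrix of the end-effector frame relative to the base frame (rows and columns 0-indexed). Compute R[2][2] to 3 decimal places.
End-effector z-axis (col 2 of R) = (0.2775,0.6310,-0.7244)
R[2][2] = -0.7244

-0.724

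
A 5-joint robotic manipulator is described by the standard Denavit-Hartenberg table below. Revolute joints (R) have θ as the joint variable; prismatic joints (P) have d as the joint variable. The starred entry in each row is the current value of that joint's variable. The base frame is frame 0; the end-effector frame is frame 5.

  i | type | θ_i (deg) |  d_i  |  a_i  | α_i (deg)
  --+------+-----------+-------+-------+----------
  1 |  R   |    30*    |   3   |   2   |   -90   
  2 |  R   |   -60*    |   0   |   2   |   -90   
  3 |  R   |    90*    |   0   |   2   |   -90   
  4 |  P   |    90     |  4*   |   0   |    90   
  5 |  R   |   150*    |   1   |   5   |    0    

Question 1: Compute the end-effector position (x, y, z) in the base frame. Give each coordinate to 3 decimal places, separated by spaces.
4.531 -0.848 -3.062

after link 1: o_1 = (1.7321, 1.0000, 3.0000)
after link 2: o_2 = (2.5981, 1.5000, 4.7321)
after link 3: o_3 = (3.5981, -0.2321, 4.7321)
after link 4: o_4 = (1.8660, -1.2321, 1.2679)
after link 5: o_5 = (4.5311, -0.8481, -3.0622)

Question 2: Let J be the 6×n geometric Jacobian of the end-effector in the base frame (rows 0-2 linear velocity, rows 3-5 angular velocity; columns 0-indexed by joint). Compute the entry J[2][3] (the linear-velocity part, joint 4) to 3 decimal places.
prismatic axis z_3 = (-0.4330,-0.2500,-0.8660)
J_v[:, 3] = z_3; J_ω[:, 3] = (0,0,0)
entry J[2][3] = -0.8660

-0.866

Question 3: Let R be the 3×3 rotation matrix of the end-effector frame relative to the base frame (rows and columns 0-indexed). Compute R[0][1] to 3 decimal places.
0.750

End-effector y-axis (col 1 of R) = (0.7500,0.4330,0.5000)
R[0][1] = 0.7500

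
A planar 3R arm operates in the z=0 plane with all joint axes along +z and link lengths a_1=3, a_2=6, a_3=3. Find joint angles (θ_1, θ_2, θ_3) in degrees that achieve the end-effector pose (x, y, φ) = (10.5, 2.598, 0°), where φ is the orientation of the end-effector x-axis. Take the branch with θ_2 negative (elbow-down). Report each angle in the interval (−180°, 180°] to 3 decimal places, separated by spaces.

wrist centre = target − a_3·(cos φ, sin φ) = (7.5000, 2.5980)
cos θ_2 = (62.9996−3²−6²)/(2·3·6) = 0.5000; θ_2 = -60.0007° (elbow-down)
β = atan2(2.5980,7.5000) = 19.1061°; ψ = atan2(-5.1962,5.9999) = -40.8939°
θ_1 = β − ψ = 60.0000°
θ_3 = φ − θ_1 − θ_2 = 0.0007° (wrapped to (-180°,180°])

60.000 -60.001 0.001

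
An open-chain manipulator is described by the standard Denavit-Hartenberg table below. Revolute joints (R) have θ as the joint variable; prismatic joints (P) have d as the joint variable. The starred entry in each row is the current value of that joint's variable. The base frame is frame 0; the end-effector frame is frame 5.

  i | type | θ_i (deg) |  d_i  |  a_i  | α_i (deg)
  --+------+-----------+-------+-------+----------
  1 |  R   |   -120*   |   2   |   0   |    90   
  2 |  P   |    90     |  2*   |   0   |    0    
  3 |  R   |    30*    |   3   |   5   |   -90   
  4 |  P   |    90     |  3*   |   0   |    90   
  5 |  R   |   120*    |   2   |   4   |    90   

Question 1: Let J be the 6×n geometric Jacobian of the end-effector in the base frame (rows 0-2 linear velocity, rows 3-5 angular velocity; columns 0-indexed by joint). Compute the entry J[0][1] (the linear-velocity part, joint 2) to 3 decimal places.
-0.866

prismatic axis z_1 = (-0.8660,0.5000,0.0000)
J_v[:, 1] = z_1; J_ω[:, 1] = (0,0,0)
entry J[0][1] = -0.8660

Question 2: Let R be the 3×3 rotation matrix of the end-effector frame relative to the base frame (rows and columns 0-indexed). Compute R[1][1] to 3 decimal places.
End-effector y-axis (col 1 of R) = (0.2500,0.4330,0.8660)
R[1][1] = 0.4330

0.433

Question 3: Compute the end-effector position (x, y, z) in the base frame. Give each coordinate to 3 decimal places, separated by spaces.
-1.513 11.379 4.830

after link 1: o_1 = (0.0000, 0.0000, 2.0000)
after link 2: o_2 = (-1.7321, 1.0000, 2.0000)
after link 3: o_3 = (-3.0801, 4.6651, 6.3301)
after link 4: o_4 = (-1.7811, 6.9151, 4.8301)
after link 5: o_5 = (-1.5131, 11.3792, 4.8301)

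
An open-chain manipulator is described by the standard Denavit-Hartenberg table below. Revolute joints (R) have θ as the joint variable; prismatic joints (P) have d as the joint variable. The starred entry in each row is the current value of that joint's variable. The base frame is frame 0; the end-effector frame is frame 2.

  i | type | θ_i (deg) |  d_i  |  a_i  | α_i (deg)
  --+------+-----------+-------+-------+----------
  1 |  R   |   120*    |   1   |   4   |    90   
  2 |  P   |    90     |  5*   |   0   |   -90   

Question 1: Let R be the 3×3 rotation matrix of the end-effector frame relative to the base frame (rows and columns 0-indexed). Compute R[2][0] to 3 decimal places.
1.000

End-effector x-axis (col 0 of R) = (-0.0000,0.0000,1.0000)
R[2][0] = 1.0000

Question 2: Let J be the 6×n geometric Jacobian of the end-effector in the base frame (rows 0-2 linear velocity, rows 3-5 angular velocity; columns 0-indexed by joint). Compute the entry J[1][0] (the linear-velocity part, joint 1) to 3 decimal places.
axis z_0 = ẑ; lever o_n−o_0 = (2.3301,5.9641,1.0000)
cross product → J_v[:, 0] = (-5.9641,2.3301,0.0000)
J_ω[:, 0] = z_0
entry J[1][0] = 2.3301

2.330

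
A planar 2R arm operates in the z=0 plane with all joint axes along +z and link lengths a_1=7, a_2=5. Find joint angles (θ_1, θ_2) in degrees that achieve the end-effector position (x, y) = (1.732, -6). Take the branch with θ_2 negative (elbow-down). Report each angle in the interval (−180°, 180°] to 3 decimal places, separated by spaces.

-30.000 -120.000

cos θ_2 = (38.9998−7²−5²)/(2·7·5) = -0.5000; θ_2 = -120.0002° (elbow-down)
β = atan2(-6.0000,1.7320) = -73.8983°; ψ = atan2(-4.3301,4.5000) = -43.8979°
θ_1 = β − ψ = -30.0004°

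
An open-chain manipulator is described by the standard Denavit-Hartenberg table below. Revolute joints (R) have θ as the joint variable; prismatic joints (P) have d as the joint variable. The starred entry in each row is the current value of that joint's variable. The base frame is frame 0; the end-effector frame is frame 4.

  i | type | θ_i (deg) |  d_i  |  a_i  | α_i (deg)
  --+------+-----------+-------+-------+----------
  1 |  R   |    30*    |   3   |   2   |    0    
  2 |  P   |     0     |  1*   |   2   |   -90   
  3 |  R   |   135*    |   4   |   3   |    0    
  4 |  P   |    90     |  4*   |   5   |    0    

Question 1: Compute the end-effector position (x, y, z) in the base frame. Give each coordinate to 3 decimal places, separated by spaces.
-5.435 6.100 5.414

after link 1: o_1 = (1.7321, 1.0000, 3.0000)
after link 2: o_2 = (3.4641, 2.0000, 4.0000)
after link 3: o_3 = (-0.3730, 4.4034, 1.8787)
after link 4: o_4 = (-5.4349, 6.0998, 5.4142)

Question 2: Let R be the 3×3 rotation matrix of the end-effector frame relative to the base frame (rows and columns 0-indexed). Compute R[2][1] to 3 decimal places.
0.707

End-effector y-axis (col 1 of R) = (0.6124,0.3536,0.7071)
R[2][1] = 0.7071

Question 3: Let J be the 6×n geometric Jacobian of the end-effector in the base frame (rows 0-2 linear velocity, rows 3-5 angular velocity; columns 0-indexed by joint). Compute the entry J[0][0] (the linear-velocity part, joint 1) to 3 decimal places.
axis z_0 = ẑ; lever o_n−o_0 = (-5.4349,6.0998,5.4142)
cross product → J_v[:, 0] = (-6.0998,-5.4349,0.0000)
J_ω[:, 0] = z_0
entry J[0][0] = -6.0998

-6.100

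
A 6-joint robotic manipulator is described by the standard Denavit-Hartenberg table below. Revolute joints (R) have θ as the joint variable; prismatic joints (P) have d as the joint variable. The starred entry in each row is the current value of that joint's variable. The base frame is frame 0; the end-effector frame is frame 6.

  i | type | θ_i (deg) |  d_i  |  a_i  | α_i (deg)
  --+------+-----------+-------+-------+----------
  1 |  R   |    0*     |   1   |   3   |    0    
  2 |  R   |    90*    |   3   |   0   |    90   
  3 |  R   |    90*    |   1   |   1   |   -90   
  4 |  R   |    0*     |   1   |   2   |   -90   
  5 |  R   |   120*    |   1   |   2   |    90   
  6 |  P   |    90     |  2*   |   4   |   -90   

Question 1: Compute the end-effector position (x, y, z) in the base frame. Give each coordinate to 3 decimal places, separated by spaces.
-1.000 1.732 7.732

after link 1: o_1 = (3.0000, 0.0000, 1.0000)
after link 2: o_2 = (3.0000, 0.0000, 4.0000)
after link 3: o_3 = (4.0000, 0.0000, 5.0000)
after link 4: o_4 = (4.0000, -1.0000, 7.0000)
after link 5: o_5 = (3.0000, 0.7321, 6.0000)
after link 6: o_6 = (-1.0000, 1.7321, 7.7321)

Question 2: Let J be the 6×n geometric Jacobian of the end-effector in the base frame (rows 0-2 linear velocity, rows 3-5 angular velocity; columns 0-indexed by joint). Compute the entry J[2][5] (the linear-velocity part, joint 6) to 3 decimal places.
prismatic axis z_5 = (-0.0000,0.5000,0.8660)
J_v[:, 5] = z_5; J_ω[:, 5] = (0,0,0)
entry J[2][5] = 0.8660

0.866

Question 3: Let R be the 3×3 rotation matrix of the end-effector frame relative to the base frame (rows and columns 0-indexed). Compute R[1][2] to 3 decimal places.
End-effector z-axis (col 2 of R) = (-0.0000,-0.8660,0.5000)
R[1][2] = -0.8660

-0.866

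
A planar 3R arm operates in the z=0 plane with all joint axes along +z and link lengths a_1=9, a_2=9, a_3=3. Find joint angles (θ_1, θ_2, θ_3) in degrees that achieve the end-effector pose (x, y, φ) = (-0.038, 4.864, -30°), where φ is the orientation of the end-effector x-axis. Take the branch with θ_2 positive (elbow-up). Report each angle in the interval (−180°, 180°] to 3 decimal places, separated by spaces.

45.000 135.000 150.000

wrist centre = target − a_3·(cos φ, sin φ) = (-2.6361, 6.3640)
cos θ_2 = (47.4494−9²−9²)/(2·9·9) = -0.7071; θ_2 = 134.9997° (elbow-up)
β = atan2(6.3640,-2.6361) = 112.5002°; ψ = atan2(6.3640,2.6361) = 67.4998°
θ_1 = β − ψ = 45.0003°
θ_3 = φ − θ_1 − θ_2 = 150.0000° (wrapped to (-180°,180°])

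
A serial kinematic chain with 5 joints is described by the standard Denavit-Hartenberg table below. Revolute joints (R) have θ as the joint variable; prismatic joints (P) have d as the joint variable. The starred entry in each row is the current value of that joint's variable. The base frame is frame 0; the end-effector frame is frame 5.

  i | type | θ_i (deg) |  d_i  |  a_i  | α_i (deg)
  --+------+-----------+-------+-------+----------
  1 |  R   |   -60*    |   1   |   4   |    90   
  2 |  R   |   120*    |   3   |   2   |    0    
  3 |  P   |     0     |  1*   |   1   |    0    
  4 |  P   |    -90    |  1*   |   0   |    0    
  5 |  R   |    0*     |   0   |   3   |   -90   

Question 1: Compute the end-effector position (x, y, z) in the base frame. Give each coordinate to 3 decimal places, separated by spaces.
-1.781 -6.915 5.098

after link 1: o_1 = (2.0000, -3.4641, 1.0000)
after link 2: o_2 = (-1.0981, -4.0981, 2.7321)
after link 3: o_3 = (-2.2141, -4.1651, 3.5981)
after link 4: o_4 = (-3.0801, -4.6651, 3.5981)
after link 5: o_5 = (-1.7811, -6.9151, 5.0981)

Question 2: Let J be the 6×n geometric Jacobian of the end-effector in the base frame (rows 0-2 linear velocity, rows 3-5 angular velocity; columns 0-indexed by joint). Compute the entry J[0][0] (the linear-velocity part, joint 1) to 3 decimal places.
6.915

axis z_0 = ẑ; lever o_n−o_0 = (-1.7811,-6.9151,5.0981)
cross product → J_v[:, 0] = (6.9151,-1.7811,0.0000)
J_ω[:, 0] = z_0
entry J[0][0] = 6.9151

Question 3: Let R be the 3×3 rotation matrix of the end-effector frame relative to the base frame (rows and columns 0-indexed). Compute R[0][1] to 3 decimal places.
0.866

End-effector y-axis (col 1 of R) = (0.8660,0.5000,-0.0000)
R[0][1] = 0.8660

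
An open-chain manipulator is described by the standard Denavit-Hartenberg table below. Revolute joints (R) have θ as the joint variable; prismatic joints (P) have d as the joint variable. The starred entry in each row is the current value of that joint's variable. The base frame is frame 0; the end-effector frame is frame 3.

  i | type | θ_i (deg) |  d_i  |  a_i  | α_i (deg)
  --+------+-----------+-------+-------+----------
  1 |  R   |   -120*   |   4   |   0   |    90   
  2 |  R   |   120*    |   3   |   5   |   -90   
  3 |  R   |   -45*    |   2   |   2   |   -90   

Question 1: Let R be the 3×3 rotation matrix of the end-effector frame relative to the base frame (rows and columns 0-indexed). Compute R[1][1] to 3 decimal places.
End-effector y-axis (col 1 of R) = (-0.4330,-0.7500,0.5000)
R[1][1] = -0.7500

-0.750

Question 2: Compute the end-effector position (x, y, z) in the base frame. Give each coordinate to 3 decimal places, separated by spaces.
-1.353 6.485 8.555

after link 1: o_1 = (0.0000, 0.0000, 4.0000)
after link 2: o_2 = (-1.3481, 3.6651, 8.3301)
after link 3: o_3 = (-1.3532, 6.4845, 8.5549)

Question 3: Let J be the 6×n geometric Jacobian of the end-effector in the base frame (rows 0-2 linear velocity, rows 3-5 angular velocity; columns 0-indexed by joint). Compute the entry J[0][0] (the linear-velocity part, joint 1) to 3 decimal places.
axis z_0 = ẑ; lever o_n−o_0 = (-1.3532,6.4845,8.5549)
cross product → J_v[:, 0] = (-6.4845,-1.3532,0.0000)
J_ω[:, 0] = z_0
entry J[0][0] = -6.4845

-6.485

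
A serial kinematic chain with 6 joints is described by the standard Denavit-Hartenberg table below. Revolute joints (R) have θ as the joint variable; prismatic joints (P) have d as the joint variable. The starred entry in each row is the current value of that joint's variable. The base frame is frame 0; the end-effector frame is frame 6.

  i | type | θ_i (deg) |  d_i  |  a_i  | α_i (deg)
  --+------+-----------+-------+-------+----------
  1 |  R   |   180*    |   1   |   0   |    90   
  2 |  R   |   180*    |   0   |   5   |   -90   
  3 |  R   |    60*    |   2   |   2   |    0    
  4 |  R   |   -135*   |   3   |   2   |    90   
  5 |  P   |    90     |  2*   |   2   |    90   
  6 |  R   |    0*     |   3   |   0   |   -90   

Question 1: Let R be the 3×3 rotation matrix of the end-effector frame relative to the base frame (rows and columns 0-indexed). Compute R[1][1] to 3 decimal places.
End-effector y-axis (col 1 of R) = (-0.2588,-0.9659,-0.0000)
R[1][1] = -0.9659

-0.966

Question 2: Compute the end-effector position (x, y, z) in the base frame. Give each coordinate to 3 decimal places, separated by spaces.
5.362 3.615 -6.000

after link 1: o_1 = (0.0000, 0.0000, 1.0000)
after link 2: o_2 = (5.0000, -0.0000, 1.0000)
after link 3: o_3 = (6.0000, -1.7321, -1.0000)
after link 4: o_4 = (6.5176, 0.1998, -4.0000)
after link 5: o_5 = (4.5858, 0.7174, -6.0000)
after link 6: o_6 = (5.3622, 3.6152, -6.0000)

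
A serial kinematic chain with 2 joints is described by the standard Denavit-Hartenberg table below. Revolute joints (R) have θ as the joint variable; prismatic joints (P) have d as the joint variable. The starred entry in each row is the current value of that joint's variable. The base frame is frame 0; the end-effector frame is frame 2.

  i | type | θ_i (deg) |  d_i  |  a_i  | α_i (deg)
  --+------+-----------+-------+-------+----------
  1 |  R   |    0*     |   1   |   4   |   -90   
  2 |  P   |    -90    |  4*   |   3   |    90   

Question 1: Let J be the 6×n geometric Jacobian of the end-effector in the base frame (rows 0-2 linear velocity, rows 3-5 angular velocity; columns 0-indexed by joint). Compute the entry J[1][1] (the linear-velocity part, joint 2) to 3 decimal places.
prismatic axis z_1 = (0.0000,1.0000,0.0000)
J_v[:, 1] = z_1; J_ω[:, 1] = (0,0,0)
entry J[1][1] = 1.0000

1.000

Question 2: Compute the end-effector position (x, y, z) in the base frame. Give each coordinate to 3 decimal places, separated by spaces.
4.000 4.000 4.000

after link 1: o_1 = (4.0000, 0.0000, 1.0000)
after link 2: o_2 = (4.0000, 4.0000, 4.0000)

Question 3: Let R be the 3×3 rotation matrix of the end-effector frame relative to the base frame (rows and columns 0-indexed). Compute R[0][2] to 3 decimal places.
End-effector z-axis (col 2 of R) = (-1.0000,0.0000,0.0000)
R[0][2] = -1.0000

-1.000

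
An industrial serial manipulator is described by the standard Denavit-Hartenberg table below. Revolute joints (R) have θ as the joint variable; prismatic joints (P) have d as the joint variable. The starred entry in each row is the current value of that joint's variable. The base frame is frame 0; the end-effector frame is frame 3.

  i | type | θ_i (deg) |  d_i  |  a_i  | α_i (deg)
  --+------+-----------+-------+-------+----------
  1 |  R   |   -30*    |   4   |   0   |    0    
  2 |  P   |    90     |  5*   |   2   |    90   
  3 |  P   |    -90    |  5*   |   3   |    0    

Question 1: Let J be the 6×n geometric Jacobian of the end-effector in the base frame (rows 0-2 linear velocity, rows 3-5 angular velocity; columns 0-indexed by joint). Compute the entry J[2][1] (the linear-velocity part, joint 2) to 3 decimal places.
prismatic axis z_1 = (0.0000,0.0000,1.0000)
J_v[:, 1] = z_1; J_ω[:, 1] = (0,0,0)
entry J[2][1] = 1.0000

1.000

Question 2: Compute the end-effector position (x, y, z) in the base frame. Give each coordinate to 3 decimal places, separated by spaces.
after link 1: o_1 = (0.0000, 0.0000, 4.0000)
after link 2: o_2 = (1.0000, 1.7321, 9.0000)
after link 3: o_3 = (5.3301, -0.7679, 6.0000)

5.330 -0.768 6.000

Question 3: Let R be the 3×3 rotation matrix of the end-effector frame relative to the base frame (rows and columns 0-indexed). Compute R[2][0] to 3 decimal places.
End-effector x-axis (col 0 of R) = (0.0000,0.0000,-1.0000)
R[2][0] = -1.0000

-1.000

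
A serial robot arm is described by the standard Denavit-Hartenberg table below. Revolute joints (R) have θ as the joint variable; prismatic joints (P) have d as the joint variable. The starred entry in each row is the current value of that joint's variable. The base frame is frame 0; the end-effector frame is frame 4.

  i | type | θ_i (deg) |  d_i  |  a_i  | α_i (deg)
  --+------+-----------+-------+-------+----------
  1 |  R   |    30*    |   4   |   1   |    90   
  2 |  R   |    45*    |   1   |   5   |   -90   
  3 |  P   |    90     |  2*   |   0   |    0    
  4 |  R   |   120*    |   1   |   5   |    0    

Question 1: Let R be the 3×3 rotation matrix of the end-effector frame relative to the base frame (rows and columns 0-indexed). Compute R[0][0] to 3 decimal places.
End-effector x-axis (col 0 of R) = (-0.2803,-0.7392,-0.6124)
R[0][0] = -0.2803

-0.280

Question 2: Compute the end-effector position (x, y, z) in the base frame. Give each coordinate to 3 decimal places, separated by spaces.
after link 1: o_1 = (0.8660, 0.5000, 4.0000)
after link 2: o_2 = (4.4279, 1.4017, 7.5355)
after link 3: o_3 = (3.2031, 0.6946, 8.9497)
after link 4: o_4 = (1.1891, -3.3549, 6.5950)

1.189 -3.355 6.595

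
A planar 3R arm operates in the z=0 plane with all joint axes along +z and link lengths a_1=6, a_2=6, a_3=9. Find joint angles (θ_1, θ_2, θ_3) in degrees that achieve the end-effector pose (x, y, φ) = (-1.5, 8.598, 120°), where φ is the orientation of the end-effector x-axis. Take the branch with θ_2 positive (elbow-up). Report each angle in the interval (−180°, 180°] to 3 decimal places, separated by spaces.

-60.001 150.000 30.001

wrist centre = target − a_3·(cos φ, sin φ) = (3.0000, 0.8038)
cos θ_2 = (9.6460−6²−6²)/(2·6·6) = -0.8660; θ_2 = 150.0002° (elbow-up)
β = atan2(0.8038,3.0000) = 14.9986°; ψ = atan2(3.0000,0.8038) = 75.0001°
θ_1 = β − ψ = -60.0015°
θ_3 = φ − θ_1 − θ_2 = 30.0013° (wrapped to (-180°,180°])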